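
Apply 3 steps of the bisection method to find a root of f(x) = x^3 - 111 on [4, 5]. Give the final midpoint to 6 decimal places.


f(x) = x^3 - 111
f(4) = -47 < 0
f(5) = 14 > 0

Step 1: midpoint = (4.000000 + 5.000000)/2 = 4.500000
  f(4.500000) = -19.875000
  f(mid) < 0, so root is in [4.500000, 5.000000]

Step 2: midpoint = (4.500000 + 5.000000)/2 = 4.750000
  f(4.750000) = -3.828125
  f(mid) < 0, so root is in [4.750000, 5.000000]

Step 3: midpoint = (4.750000 + 5.000000)/2 = 4.875000
  f(4.875000) = 4.857422
  f(mid) > 0, so root is in [4.750000, 4.875000]

midpoint = 4.875000


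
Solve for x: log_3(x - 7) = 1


Convert to exponential form: x - 7 = 3^1 = 3
x = 3 + 7 = 10
Check: log_3(10 - 7) = log_3(3) = log_3(3) = 1 ✓

x = 10


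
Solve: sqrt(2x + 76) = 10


Square both sides: 2x + 76 = 10^2 = 100
2x = 100 - 76 = 24
x = 12
Check: sqrt(2*12 + 76) = sqrt(100) = 10 ✓

x = 12


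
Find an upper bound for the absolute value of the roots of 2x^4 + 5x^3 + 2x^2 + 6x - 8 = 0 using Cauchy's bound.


Cauchy's bound: all roots r satisfy |r| <= 1 + max(|a_i/a_n|) for i = 0,...,n-1
where a_n is the leading coefficient.

Coefficients: [2, 5, 2, 6, -8]
Leading coefficient a_n = 2
Ratios |a_i/a_n|: 5/2, 1, 3, 4
Maximum ratio: 4
Cauchy's bound: |r| <= 1 + 4 = 5

Upper bound = 5


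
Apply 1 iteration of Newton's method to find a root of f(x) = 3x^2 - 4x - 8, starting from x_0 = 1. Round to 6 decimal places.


Newton's method: x_(n+1) = x_n - f(x_n)/f'(x_n)
f(x) = 3x^2 - 4x - 8
f'(x) = 6x - 4

Iteration 1:
  f(1.000000) = -9.000000
  f'(1.000000) = 2.000000
  x_1 = 1.000000 - (-9.000000)/(2.000000) = 5.500000

x_1 = 5.500000


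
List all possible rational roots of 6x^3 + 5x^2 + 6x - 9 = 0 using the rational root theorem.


Rational root theorem: possible roots are ±p/q where:
  p divides the constant term (-9): p ∈ {1, 3, 9}
  q divides the leading coefficient (6): q ∈ {1, 2, 3, 6}

All possible rational roots: -9, -9/2, -3, -3/2, -1, -1/2, -1/3, -1/6, 1/6, 1/3, 1/2, 1, 3/2, 3, 9/2, 9

-9, -9/2, -3, -3/2, -1, -1/2, -1/3, -1/6, 1/6, 1/3, 1/2, 1, 3/2, 3, 9/2, 9


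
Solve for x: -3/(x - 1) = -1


Multiply both sides by (x - 1): -3 = -1(x - 1)
Distribute: -3 = -x + 1
-x = -3 - 1 = -4
x = 4

x = 4


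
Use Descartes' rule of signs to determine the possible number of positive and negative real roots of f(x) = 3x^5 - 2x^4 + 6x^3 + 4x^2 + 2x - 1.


Descartes' rule of signs:

For positive roots, count sign changes in f(x) = 3x^5 - 2x^4 + 6x^3 + 4x^2 + 2x - 1:
Signs of coefficients: +, -, +, +, +, -
Number of sign changes: 3
Possible positive real roots: 3, 1

For negative roots, examine f(-x) = -3x^5 - 2x^4 - 6x^3 + 4x^2 - 2x - 1:
Signs of coefficients: -, -, -, +, -, -
Number of sign changes: 2
Possible negative real roots: 2, 0

Positive roots: 3 or 1; Negative roots: 2 or 0


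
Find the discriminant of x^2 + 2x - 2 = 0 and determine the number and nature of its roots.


For ax^2 + bx + c = 0, discriminant D = b^2 - 4ac
Here a = 1, b = 2, c = -2
D = (2)^2 - 4(1)(-2) = 4 + 8 = 12

D = 12 > 0 but not a perfect square
The equation has 2 distinct real irrational roots.

Discriminant = 12, 2 distinct real irrational roots


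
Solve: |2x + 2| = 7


An absolute value equation |expr| = 7 gives two cases:
Case 1: 2x + 2 = 7
  2x = 5, so x = 5/2
Case 2: 2x + 2 = -7
  2x = -9, so x = -9/2

x = -9/2, x = 5/2


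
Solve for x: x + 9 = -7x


Starting with: x + 9 = -7x
Move all x terms to left: (1 + 7)x = 0 - 9
Simplify: 8x = -9
Divide both sides by 8: x = -9/8

x = -9/8


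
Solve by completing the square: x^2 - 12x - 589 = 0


Start: x^2 - 12x - 589 = 0
Move constant: x^2 - 12x = 589
Half of -12 is -6, squared is 36
Add 36 to both sides: x^2 - 12x + 36 = 625
(x - 6)^2 = 625
x - 6 = ±25
x = 6 + 25 = 31 or x = 6 - 25 = -19

x = -19, x = 31


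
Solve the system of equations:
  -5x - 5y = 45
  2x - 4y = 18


Using Cramer's rule:
Determinant D = (-5)(-4) - (2)(-5) = 20 + 10 = 30
Dx = (45)(-4) - (18)(-5) = -180 + 90 = -90
Dy = (-5)(18) - (2)(45) = -90 - 90 = -180
x = Dx/D = -90/30 = -3
y = Dy/D = -180/30 = -6

x = -3, y = -6


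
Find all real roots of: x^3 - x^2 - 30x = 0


The constant term is 0, so x = 0 is a root. Factor out x:
  x(x^2 - x - 30) = 0
Solve the quadratic x^2 - x - 30 = 0: discriminant = (-1)^2 - 4(1)(-30) = 1 + 120 = 121.
sqrt(121) = 11, so x = (1 ± 11)/2: x = 6 or x = -5.

x = -5, x = 0, x = 6


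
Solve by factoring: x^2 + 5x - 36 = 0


We need two numbers that multiply to -36 and add to 5.
Those numbers are 9 and -4 (since 9 * (-4) = -36 and 9 + (-4) = 5).
So x^2 + 5x - 36 = (x + 9)(x - 4) = 0
Setting each factor to zero: x = -9 or x = 4

x = -9, x = 4


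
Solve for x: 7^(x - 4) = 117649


Express both sides with the same base.
117649 = 7^6
Since the bases match, equate exponents: x - 4 = 6
So x = 6 - (-4) = 10

x = 10


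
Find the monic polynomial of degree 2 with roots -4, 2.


A monic polynomial with roots -4, 2 is:
p(x) = (x + 4)(x - 2)
After multiplying by (x + 4): x + 4
After multiplying by (x - 2): x^2 + 2x - 8

x^2 + 2x - 8


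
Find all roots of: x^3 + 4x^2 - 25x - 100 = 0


Let p(x) = x^3 + 4x^2 - 25x - 100. By the rational root theorem (leading coefficient 1), any rational root is an integer divisor of 100: try ±1, ±2, ... in turn.
Test x = 1: value = -120 ≠ 0.
Test x = -1: value = -72 ≠ 0.
Test x = 2: value = -126 ≠ 0.
Test x = -2: value = -42 ≠ 0.
Test x = 4: value = -72 ≠ 0.
Test x = -4: value = 0 ✓, so (x + 4) is a factor.
Synthetic division by (x + 4): bring down 1; 1(-4) + 4 = 0; 0(-4) - 25 = -25; (-25)(-4) - 100 = 0 → quotient x^2 - 25, remainder 0.
Solve the quadratic x^2 - 25 = 0: discriminant = 0^2 - 4(1)(-25) = 0 + 100 = 100.
sqrt(100) = 10, so x = (0 ± 10)/2: x = 5 or x = -5.
Collecting all roots found:

x = -5, x = -4, x = 5


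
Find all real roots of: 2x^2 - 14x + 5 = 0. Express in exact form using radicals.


Using the quadratic formula: x = (-b ± sqrt(b^2 - 4ac)) / (2a)
Here a = 2, b = -14, c = 5
Discriminant = b^2 - 4ac = (-14)^2 - 4(2)(5) = 196 - 40 = 156
Since discriminant = 156 > 0, there are two real roots.
x = (14 ± 2*sqrt(39)) / 4
Simplifying: x = (7 ± sqrt(39)) / 2
Numerically: x ≈ 6.6225 or x ≈ 0.3775

x = (7 + sqrt(39)) / 2 or x = (7 - sqrt(39)) / 2


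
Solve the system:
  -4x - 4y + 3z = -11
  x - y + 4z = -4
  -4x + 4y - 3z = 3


Using Cramer's rule. Expand each determinant along the first row.
D  = (-4)*[(-1)*(-3) - 4*4] - (-4)*[1*(-3) - 4*(-4)] + 3*[1*4 - (-1)*(-4)]
  = (-4)*(-13) - (-4)*(13) + 3*(0) = 104
Dx = (-11)*[(-1)*(-3) - 4*4] - (-4)*[(-4)*(-3) - 4*3] + 3*[(-4)*4 - (-1)*3]
  = (-11)*(-13) - (-4)*(0) + 3*(-13) = 104
Dy = (-4)*[(-4)*(-3) - 4*3] - (-11)*[1*(-3) - 4*(-4)] + 3*[1*3 - (-4)*(-4)]
  = (-4)*(0) - (-11)*(13) + 3*(-13) = 104
Dz = (-4)*[(-1)*3 - (-4)*4] - (-4)*[1*3 - (-4)*(-4)] + (-11)*[1*4 - (-1)*(-4)]
  = (-4)*(13) - (-4)*(-13) + (-11)*(0) = -104
x = Dx/D = 104/104 = 1, y = Dy/D = 104/104 = 1, z = Dz/D = -104/104 = -1
Check eq1: (-4)(1) + (-4)(1) + (3)(-1) = -11 = -11 ✓
Check eq2: (1)(1) + (-1)(1) + (4)(-1) = -4 = -4 ✓
Check eq3: (-4)(1) + (4)(1) + (-3)(-1) = 3 = 3 ✓

x = 1, y = 1, z = -1


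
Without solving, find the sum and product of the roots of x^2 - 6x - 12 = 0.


By Vieta's formulas for ax^2 + bx + c = 0:
  Sum of roots = -b/a
  Product of roots = c/a

Here a = 1, b = -6, c = -12
Sum = -(-6)/1 = 6
Product = -12/1 = -12

Sum = 6, Product = -12


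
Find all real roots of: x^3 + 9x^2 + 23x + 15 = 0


Let p(x) = x^3 + 9x^2 + 23x + 15. By the rational root theorem (leading coefficient 1), any rational root is an integer divisor of 15: try ±1, ±2, ... in turn.
Test x = 1: value = 48 ≠ 0.
Test x = -1: value = 0 ✓, so (x + 1) is a factor.
Synthetic division by (x + 1): bring down 1; 1(-1) + 9 = 8; 8(-1) + 23 = 15; 15(-1) + 15 = 0 → quotient x^2 + 8x + 15, remainder 0.
Solve the quadratic x^2 + 8x + 15 = 0: discriminant = 8^2 - 4(1)(15) = 64 - 60 = 4.
sqrt(4) = 2, so x = (-8 ± 2)/2: x = -3 or x = -5.

x = -5, x = -3, x = -1


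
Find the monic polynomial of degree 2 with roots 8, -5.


A monic polynomial with roots 8, -5 is:
p(x) = (x - 8)(x + 5)
After multiplying by (x - 8): x - 8
After multiplying by (x + 5): x^2 - 3x - 40

x^2 - 3x - 40


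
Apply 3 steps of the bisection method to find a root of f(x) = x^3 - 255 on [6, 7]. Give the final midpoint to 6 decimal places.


f(x) = x^3 - 255
f(6) = -39 < 0
f(7) = 88 > 0

Step 1: midpoint = (6.000000 + 7.000000)/2 = 6.500000
  f(6.500000) = 19.625000
  f(mid) > 0, so root is in [6.000000, 6.500000]

Step 2: midpoint = (6.000000 + 6.500000)/2 = 6.250000
  f(6.250000) = -10.859375
  f(mid) < 0, so root is in [6.250000, 6.500000]

Step 3: midpoint = (6.250000 + 6.500000)/2 = 6.375000
  f(6.375000) = 4.083984
  f(mid) > 0, so root is in [6.250000, 6.375000]

midpoint = 6.375000


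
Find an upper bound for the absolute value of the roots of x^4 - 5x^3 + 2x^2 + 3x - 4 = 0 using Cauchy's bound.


Cauchy's bound: all roots r satisfy |r| <= 1 + max(|a_i/a_n|) for i = 0,...,n-1
where a_n is the leading coefficient.

Coefficients: [1, -5, 2, 3, -4]
Leading coefficient a_n = 1
Ratios |a_i/a_n|: 5, 2, 3, 4
Maximum ratio: 5
Cauchy's bound: |r| <= 1 + 5 = 6

Upper bound = 6


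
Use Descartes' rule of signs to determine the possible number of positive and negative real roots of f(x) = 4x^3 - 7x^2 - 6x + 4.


Descartes' rule of signs:

For positive roots, count sign changes in f(x) = 4x^3 - 7x^2 - 6x + 4:
Signs of coefficients: +, -, -, +
Number of sign changes: 2
Possible positive real roots: 2, 0

For negative roots, examine f(-x) = -4x^3 - 7x^2 + 6x + 4:
Signs of coefficients: -, -, +, +
Number of sign changes: 1
Possible negative real roots: 1

Positive roots: 2 or 0; Negative roots: 1


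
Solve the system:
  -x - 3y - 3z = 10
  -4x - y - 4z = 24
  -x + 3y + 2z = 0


Using Cramer's rule. Expand each determinant along the first row.
D  = (-1)*[(-1)*2 - (-4)*3] - (-3)*[(-4)*2 - (-4)*(-1)] + (-3)*[(-4)*3 - (-1)*(-1)]
  = (-1)*(10) - (-3)*(-12) + (-3)*(-13) = -7
Dx = 10*[(-1)*2 - (-4)*3] - (-3)*[24*2 - (-4)*0] + (-3)*[24*3 - (-1)*0]
  = 10*(10) - (-3)*(48) + (-3)*(72) = 28
Dy = (-1)*[24*2 - (-4)*0] - 10*[(-4)*2 - (-4)*(-1)] + (-3)*[(-4)*0 - 24*(-1)]
  = (-1)*(48) - 10*(-12) + (-3)*(24) = 0
Dz = (-1)*[(-1)*0 - 24*3] - (-3)*[(-4)*0 - 24*(-1)] + 10*[(-4)*3 - (-1)*(-1)]
  = (-1)*(-72) - (-3)*(24) + 10*(-13) = 14
x = Dx/D = 28/-7 = -4, y = Dy/D = 0/-7 = 0, z = Dz/D = 14/-7 = -2
Check eq1: (-1)(-4) + (-3)(0) + (-3)(-2) = 10 = 10 ✓
Check eq2: (-4)(-4) + (-1)(0) + (-4)(-2) = 24 = 24 ✓
Check eq3: (-1)(-4) + (3)(0) + (2)(-2) = 0 = 0 ✓

x = -4, y = 0, z = -2


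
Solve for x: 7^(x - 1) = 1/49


Express both sides with the same base.
1/49 = 7^(-2)
Since the bases match, equate exponents: x - 1 = -2
So x = -2 - (-1) = -1

x = -1


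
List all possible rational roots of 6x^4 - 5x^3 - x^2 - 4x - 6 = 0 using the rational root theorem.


Rational root theorem: possible roots are ±p/q where:
  p divides the constant term (-6): p ∈ {1, 2, 3, 6}
  q divides the leading coefficient (6): q ∈ {1, 2, 3, 6}

All possible rational roots: -6, -3, -2, -3/2, -1, -2/3, -1/2, -1/3, -1/6, 1/6, 1/3, 1/2, 2/3, 1, 3/2, 2, 3, 6

-6, -3, -2, -3/2, -1, -2/3, -1/2, -1/3, -1/6, 1/6, 1/3, 1/2, 2/3, 1, 3/2, 2, 3, 6


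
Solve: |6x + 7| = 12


An absolute value equation |expr| = 12 gives two cases:
Case 1: 6x + 7 = 12
  6x = 5, so x = 5/6
Case 2: 6x + 7 = -12
  6x = -19, so x = -19/6

x = -19/6, x = 5/6


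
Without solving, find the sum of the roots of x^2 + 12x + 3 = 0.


By Vieta's formulas for ax^2 + bx + c = 0:
  Sum of roots = -b/a
  Product of roots = c/a

Here a = 1, b = 12, c = 3
Sum = -(12)/1 = -12
Product = 3/1 = 3

Sum = -12


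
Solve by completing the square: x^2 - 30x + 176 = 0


Start: x^2 - 30x + 176 = 0
Move constant: x^2 - 30x = -176
Half of -30 is -15, squared is 225
Add 225 to both sides: x^2 - 30x + 225 = 49
(x - 15)^2 = 49
x - 15 = ±7
x = 15 + 7 = 22 or x = 15 - 7 = 8

x = 8, x = 22


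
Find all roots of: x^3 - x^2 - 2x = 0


The constant term is 0, so x = 0 is a root. Factor out x:
  x^2 - x - 2 = 0
Solve the quadratic x^2 - x - 2 = 0: discriminant = (-1)^2 - 4(1)(-2) = 1 + 8 = 9.
sqrt(9) = 3, so x = (1 ± 3)/2: x = 2 or x = -1.
Collecting all roots found:

x = -1, x = 0, x = 2


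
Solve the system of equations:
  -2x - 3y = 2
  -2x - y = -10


Using Cramer's rule:
Determinant D = (-2)(-1) - (-2)(-3) = 2 - 6 = -4
Dx = (2)(-1) - (-10)(-3) = -2 - 30 = -32
Dy = (-2)(-10) - (-2)(2) = 20 + 4 = 24
x = Dx/D = -32/-4 = 8
y = Dy/D = 24/-4 = -6

x = 8, y = -6


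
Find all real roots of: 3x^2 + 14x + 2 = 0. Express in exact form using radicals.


Using the quadratic formula: x = (-b ± sqrt(b^2 - 4ac)) / (2a)
Here a = 3, b = 14, c = 2
Discriminant = b^2 - 4ac = 14^2 - 4(3)(2) = 196 - 24 = 172
Since discriminant = 172 > 0, there are two real roots.
x = (-14 ± 2*sqrt(43)) / 6
Simplifying: x = (-7 ± sqrt(43)) / 3
Numerically: x ≈ -0.1475 or x ≈ -4.5191

x = (-7 + sqrt(43)) / 3 or x = (-7 - sqrt(43)) / 3


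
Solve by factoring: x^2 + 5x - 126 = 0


We need two numbers that multiply to -126 and add to 5.
Those numbers are -9 and 14 (since (-9) * 14 = -126 and (-9) + 14 = 5).
So x^2 + 5x - 126 = (x - 9)(x + 14) = 0
Setting each factor to zero: x = 9 or x = -14

x = -14, x = 9


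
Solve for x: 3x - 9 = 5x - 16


Starting with: 3x - 9 = 5x - 16
Move all x terms to left: (3 - 5)x = -16 + 9
Simplify: -2x = -7
Divide both sides by -2: x = 7/2

x = 7/2


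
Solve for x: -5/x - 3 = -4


Subtract -3 from both sides: -5/x = -1
Multiply both sides by x: -5 = -1 * x
Divide by -1: x = 5

x = 5


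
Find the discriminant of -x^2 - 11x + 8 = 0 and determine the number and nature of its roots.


For ax^2 + bx + c = 0, discriminant D = b^2 - 4ac
Here a = -1, b = -11, c = 8
D = (-11)^2 - 4(-1)(8) = 121 + 32 = 153

D = 153 > 0 but not a perfect square
The equation has 2 distinct real irrational roots.

Discriminant = 153, 2 distinct real irrational roots


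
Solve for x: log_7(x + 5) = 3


Convert to exponential form: x + 5 = 7^3 = 343
x = 343 - 5 = 338
Check: log_7(338 + 5) = log_7(343) = log_7(343) = 3 ✓

x = 338


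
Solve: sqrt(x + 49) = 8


Square both sides: x + 49 = 8^2 = 64
x = 64 - 49 = 15
x = 15
Check: sqrt(1*15 + 49) = sqrt(64) = 8 ✓

x = 15


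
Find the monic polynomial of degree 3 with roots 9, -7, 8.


A monic polynomial with roots 9, -7, 8 is:
p(x) = (x - 9)(x + 7)(x - 8)
After multiplying by (x - 9): x - 9
After multiplying by (x + 7): x^2 - 2x - 63
After multiplying by (x - 8): x^3 - 10x^2 - 47x + 504

x^3 - 10x^2 - 47x + 504


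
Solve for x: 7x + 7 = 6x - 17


Starting with: 7x + 7 = 6x - 17
Move all x terms to left: (7 - 6)x = -17 - 7
Simplify: x = -24
Divide both sides by 1: x = -24

x = -24


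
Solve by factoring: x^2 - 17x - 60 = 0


We need two numbers that multiply to -60 and add to -17.
Those numbers are 3 and -20 (since 3 * (-20) = -60 and 3 + (-20) = -17).
So x^2 - 17x - 60 = (x + 3)(x - 20) = 0
Setting each factor to zero: x = -3 or x = 20

x = -3, x = 20


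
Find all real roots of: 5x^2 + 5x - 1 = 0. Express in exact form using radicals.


Using the quadratic formula: x = (-b ± sqrt(b^2 - 4ac)) / (2a)
Here a = 5, b = 5, c = -1
Discriminant = b^2 - 4ac = 5^2 - 4(5)(-1) = 25 + 20 = 45
Since discriminant = 45 > 0, there are two real roots.
x = (-5 ± 3*sqrt(5)) / 10
Numerically: x ≈ 0.1708 or x ≈ -1.1708

x = (-5 + 3*sqrt(5)) / 10 or x = (-5 - 3*sqrt(5)) / 10


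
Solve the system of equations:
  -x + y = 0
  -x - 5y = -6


Using Cramer's rule:
Determinant D = (-1)(-5) - (-1)(1) = 5 + 1 = 6
Dx = (0)(-5) - (-6)(1) = 0 + 6 = 6
Dy = (-1)(-6) - (-1)(0) = 6 - 0 = 6
x = Dx/D = 6/6 = 1
y = Dy/D = 6/6 = 1

x = 1, y = 1


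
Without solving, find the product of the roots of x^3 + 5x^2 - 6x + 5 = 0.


By Vieta's formulas for x^3 + bx^2 + cx + d = 0:
  r1 + r2 + r3 = -b/a = -5
  r1*r2 + r1*r3 + r2*r3 = c/a = -6
  r1*r2*r3 = -d/a = -5


Product = -5


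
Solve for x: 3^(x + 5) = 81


Express both sides with the same base.
81 = 3^4
Since the bases match, equate exponents: x + 5 = 4
So x = 4 - (5) = -1

x = -1


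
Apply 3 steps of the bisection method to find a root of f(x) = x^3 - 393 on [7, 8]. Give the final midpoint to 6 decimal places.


f(x) = x^3 - 393
f(7) = -50 < 0
f(8) = 119 > 0

Step 1: midpoint = (7.000000 + 8.000000)/2 = 7.500000
  f(7.500000) = 28.875000
  f(mid) > 0, so root is in [7.000000, 7.500000]

Step 2: midpoint = (7.000000 + 7.500000)/2 = 7.250000
  f(7.250000) = -11.921875
  f(mid) < 0, so root is in [7.250000, 7.500000]

Step 3: midpoint = (7.250000 + 7.500000)/2 = 7.375000
  f(7.375000) = 8.130859
  f(mid) > 0, so root is in [7.250000, 7.375000]

midpoint = 7.375000


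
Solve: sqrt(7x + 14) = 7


Square both sides: 7x + 14 = 7^2 = 49
7x = 49 - 14 = 35
x = 5
Check: sqrt(7*5 + 14) = sqrt(49) = 7 ✓

x = 5


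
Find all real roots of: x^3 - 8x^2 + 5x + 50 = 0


Let p(x) = x^3 - 8x^2 + 5x + 50. By the rational root theorem (leading coefficient 1), any rational root is an integer divisor of 50: try ±1, ±2, ... in turn.
Test x = 1: value = 48 ≠ 0.
Test x = -1: value = 36 ≠ 0.
Test x = 2: value = 36 ≠ 0.
Test x = -2: value = 0 ✓, so (x + 2) is a factor.
Synthetic division by (x + 2): bring down 1; 1(-2) - 8 = -10; (-10)(-2) + 5 = 25; 25(-2) + 50 = 0 → quotient x^2 - 10x + 25, remainder 0.
Solve the quadratic x^2 - 10x + 25 = 0: discriminant = (-10)^2 - 4(1)(25) = 100 - 100 = 0.
Discriminant = 0, so a double root: x = 10/2 = 5.

x = -2, x = 5 (multiplicity 2)


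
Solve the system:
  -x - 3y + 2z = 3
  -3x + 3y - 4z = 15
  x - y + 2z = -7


Using Cramer's rule. Expand each determinant along the first row.
D  = (-1)*[3*2 - (-4)*(-1)] - (-3)*[(-3)*2 - (-4)*1] + 2*[(-3)*(-1) - 3*1]
  = (-1)*(2) - (-3)*(-2) + 2*(0) = -8
Dx = 3*[3*2 - (-4)*(-1)] - (-3)*[15*2 - (-4)*(-7)] + 2*[15*(-1) - 3*(-7)]
  = 3*(2) - (-3)*(2) + 2*(6) = 24
Dy = (-1)*[15*2 - (-4)*(-7)] - 3*[(-3)*2 - (-4)*1] + 2*[(-3)*(-7) - 15*1]
  = (-1)*(2) - 3*(-2) + 2*(6) = 16
Dz = (-1)*[3*(-7) - 15*(-1)] - (-3)*[(-3)*(-7) - 15*1] + 3*[(-3)*(-1) - 3*1]
  = (-1)*(-6) - (-3)*(6) + 3*(0) = 24
x = Dx/D = 24/-8 = -3, y = Dy/D = 16/-8 = -2, z = Dz/D = 24/-8 = -3
Check eq1: (-1)(-3) + (-3)(-2) + (2)(-3) = 3 = 3 ✓
Check eq2: (-3)(-3) + (3)(-2) + (-4)(-3) = 15 = 15 ✓
Check eq3: (1)(-3) + (-1)(-2) + (2)(-3) = -7 = -7 ✓

x = -3, y = -2, z = -3


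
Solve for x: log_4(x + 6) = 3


Convert to exponential form: x + 6 = 4^3 = 64
x = 64 - 6 = 58
Check: log_4(58 + 6) = log_4(64) = log_4(64) = 3 ✓

x = 58


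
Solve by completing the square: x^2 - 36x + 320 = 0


Start: x^2 - 36x + 320 = 0
Move constant: x^2 - 36x = -320
Half of -36 is -18, squared is 324
Add 324 to both sides: x^2 - 36x + 324 = 4
(x - 18)^2 = 4
x - 18 = ±2
x = 18 + 2 = 20 or x = 18 - 2 = 16

x = 16, x = 20


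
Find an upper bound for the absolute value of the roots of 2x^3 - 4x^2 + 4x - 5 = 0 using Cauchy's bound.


Cauchy's bound: all roots r satisfy |r| <= 1 + max(|a_i/a_n|) for i = 0,...,n-1
where a_n is the leading coefficient.

Coefficients: [2, -4, 4, -5]
Leading coefficient a_n = 2
Ratios |a_i/a_n|: 2, 2, 5/2
Maximum ratio: 5/2
Cauchy's bound: |r| <= 1 + 5/2 = 7/2

Upper bound = 7/2


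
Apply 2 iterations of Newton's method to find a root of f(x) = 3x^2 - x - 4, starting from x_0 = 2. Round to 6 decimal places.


Newton's method: x_(n+1) = x_n - f(x_n)/f'(x_n)
f(x) = 3x^2 - x - 4
f'(x) = 6x - 1

Iteration 1:
  f(2.000000) = 6.000000
  f'(2.000000) = 11.000000
  x_1 = 2.000000 - (6.000000)/(11.000000) = 1.454545

Iteration 2:
  f(1.454545) = 0.892562
  f'(1.454545) = 7.727273
  x_2 = 1.454545 - (0.892562)/(7.727273) = 1.339037

x_2 = 1.339037


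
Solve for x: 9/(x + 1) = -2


Multiply both sides by (x + 1): 9 = -2(x + 1)
Distribute: 9 = -2x - 2
-2x = 9 + 2 = 11
x = -11/2

x = -11/2


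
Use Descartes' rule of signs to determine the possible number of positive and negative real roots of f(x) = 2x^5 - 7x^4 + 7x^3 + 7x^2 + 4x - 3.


Descartes' rule of signs:

For positive roots, count sign changes in f(x) = 2x^5 - 7x^4 + 7x^3 + 7x^2 + 4x - 3:
Signs of coefficients: +, -, +, +, +, -
Number of sign changes: 3
Possible positive real roots: 3, 1

For negative roots, examine f(-x) = -2x^5 - 7x^4 - 7x^3 + 7x^2 - 4x - 3:
Signs of coefficients: -, -, -, +, -, -
Number of sign changes: 2
Possible negative real roots: 2, 0

Positive roots: 3 or 1; Negative roots: 2 or 0


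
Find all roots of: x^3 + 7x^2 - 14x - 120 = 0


Let p(x) = x^3 + 7x^2 - 14x - 120. By the rational root theorem (leading coefficient 1), any rational root is an integer divisor of 120: try ±1, ±2, ... in turn.
Test x = 1: value = -126 ≠ 0.
Test x = -1: value = -100 ≠ 0.
Test x = 2: value = -112 ≠ 0.
Test x = -2: value = -72 ≠ 0.
Test x = 3: value = -72 ≠ 0.
Test x = -3: value = -42 ≠ 0.
Test x = 4: value = 0 ✓, so (x - 4) is a factor.
Synthetic division by (x - 4): bring down 1; 1(4) + 7 = 11; 11(4) - 14 = 30; 30(4) - 120 = 0 → quotient x^2 + 11x + 30, remainder 0.
Solve the quadratic x^2 + 11x + 30 = 0: discriminant = 11^2 - 4(1)(30) = 121 - 120 = 1.
sqrt(1) = 1, so x = (-11 ± 1)/2: x = -5 or x = -6.
Collecting all roots found:

x = -6, x = -5, x = 4


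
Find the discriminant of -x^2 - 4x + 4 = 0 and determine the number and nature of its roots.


For ax^2 + bx + c = 0, discriminant D = b^2 - 4ac
Here a = -1, b = -4, c = 4
D = (-4)^2 - 4(-1)(4) = 16 + 16 = 32

D = 32 > 0 but not a perfect square
The equation has 2 distinct real irrational roots.

Discriminant = 32, 2 distinct real irrational roots


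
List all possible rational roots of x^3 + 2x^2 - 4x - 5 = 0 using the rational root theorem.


Rational root theorem: possible roots are ±p/q where:
  p divides the constant term (-5): p ∈ {1, 5}
  q divides the leading coefficient (1): q ∈ {1}

All possible rational roots: -5, -1, 1, 5

-5, -1, 1, 5


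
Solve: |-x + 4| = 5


An absolute value equation |expr| = 5 gives two cases:
Case 1: -x + 4 = 5
  -x = 1, so x = -1
Case 2: -x + 4 = -5
  -x = -9, so x = 9

x = -1, x = 9


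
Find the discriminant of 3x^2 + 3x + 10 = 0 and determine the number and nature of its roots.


For ax^2 + bx + c = 0, discriminant D = b^2 - 4ac
Here a = 3, b = 3, c = 10
D = (3)^2 - 4(3)(10) = 9 - 120 = -111

D = -111 < 0
The equation has no real roots (2 complex conjugate roots).

Discriminant = -111, no real roots (2 complex conjugate roots)


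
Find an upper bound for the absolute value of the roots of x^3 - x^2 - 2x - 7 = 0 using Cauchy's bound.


Cauchy's bound: all roots r satisfy |r| <= 1 + max(|a_i/a_n|) for i = 0,...,n-1
where a_n is the leading coefficient.

Coefficients: [1, -1, -2, -7]
Leading coefficient a_n = 1
Ratios |a_i/a_n|: 1, 2, 7
Maximum ratio: 7
Cauchy's bound: |r| <= 1 + 7 = 8

Upper bound = 8


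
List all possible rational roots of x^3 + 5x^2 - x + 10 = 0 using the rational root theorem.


Rational root theorem: possible roots are ±p/q where:
  p divides the constant term (10): p ∈ {1, 2, 5, 10}
  q divides the leading coefficient (1): q ∈ {1}

All possible rational roots: -10, -5, -2, -1, 1, 2, 5, 10

-10, -5, -2, -1, 1, 2, 5, 10


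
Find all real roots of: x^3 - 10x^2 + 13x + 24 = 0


Let p(x) = x^3 - 10x^2 + 13x + 24. By the rational root theorem (leading coefficient 1), any rational root is an integer divisor of 24: try ±1, ±2, ... in turn.
Test x = 1: value = 28 ≠ 0.
Test x = -1: value = 0 ✓, so (x + 1) is a factor.
Synthetic division by (x + 1): bring down 1; 1(-1) - 10 = -11; (-11)(-1) + 13 = 24; 24(-1) + 24 = 0 → quotient x^2 - 11x + 24, remainder 0.
Solve the quadratic x^2 - 11x + 24 = 0: discriminant = (-11)^2 - 4(1)(24) = 121 - 96 = 25.
sqrt(25) = 5, so x = (11 ± 5)/2: x = 8 or x = 3.

x = -1, x = 3, x = 8


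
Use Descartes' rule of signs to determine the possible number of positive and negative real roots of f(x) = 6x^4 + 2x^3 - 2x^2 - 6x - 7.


Descartes' rule of signs:

For positive roots, count sign changes in f(x) = 6x^4 + 2x^3 - 2x^2 - 6x - 7:
Signs of coefficients: +, +, -, -, -
Number of sign changes: 1
Possible positive real roots: 1

For negative roots, examine f(-x) = 6x^4 - 2x^3 - 2x^2 + 6x - 7:
Signs of coefficients: +, -, -, +, -
Number of sign changes: 3
Possible negative real roots: 3, 1

Positive roots: 1; Negative roots: 3 or 1


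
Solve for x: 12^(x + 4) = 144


Express both sides with the same base.
144 = 12^2
Since the bases match, equate exponents: x + 4 = 2
So x = 2 - (4) = -2

x = -2


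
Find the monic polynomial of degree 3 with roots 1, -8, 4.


A monic polynomial with roots 1, -8, 4 is:
p(x) = (x - 1)(x + 8)(x - 4)
After multiplying by (x - 1): x - 1
After multiplying by (x + 8): x^2 + 7x - 8
After multiplying by (x - 4): x^3 + 3x^2 - 36x + 32

x^3 + 3x^2 - 36x + 32


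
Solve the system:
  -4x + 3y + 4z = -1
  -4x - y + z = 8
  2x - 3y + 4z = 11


Using Cramer's rule. Expand each determinant along the first row.
D  = (-4)*[(-1)*4 - 1*(-3)] - 3*[(-4)*4 - 1*2] + 4*[(-4)*(-3) - (-1)*2]
  = (-4)*(-1) - 3*(-18) + 4*(14) = 114
Dx = (-1)*[(-1)*4 - 1*(-3)] - 3*[8*4 - 1*11] + 4*[8*(-3) - (-1)*11]
  = (-1)*(-1) - 3*(21) + 4*(-13) = -114
Dy = (-4)*[8*4 - 1*11] - (-1)*[(-4)*4 - 1*2] + 4*[(-4)*11 - 8*2]
  = (-4)*(21) - (-1)*(-18) + 4*(-60) = -342
Dz = (-4)*[(-1)*11 - 8*(-3)] - 3*[(-4)*11 - 8*2] + (-1)*[(-4)*(-3) - (-1)*2]
  = (-4)*(13) - 3*(-60) + (-1)*(14) = 114
x = Dx/D = -114/114 = -1, y = Dy/D = -342/114 = -3, z = Dz/D = 114/114 = 1
Check eq1: (-4)(-1) + (3)(-3) + (4)(1) = -1 = -1 ✓
Check eq2: (-4)(-1) + (-1)(-3) + (1)(1) = 8 = 8 ✓
Check eq3: (2)(-1) + (-3)(-3) + (4)(1) = 11 = 11 ✓

x = -1, y = -3, z = 1


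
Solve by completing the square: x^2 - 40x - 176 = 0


Start: x^2 - 40x - 176 = 0
Move constant: x^2 - 40x = 176
Half of -40 is -20, squared is 400
Add 400 to both sides: x^2 - 40x + 400 = 576
(x - 20)^2 = 576
x - 20 = ±24
x = 20 + 24 = 44 or x = 20 - 24 = -4

x = -4, x = 44


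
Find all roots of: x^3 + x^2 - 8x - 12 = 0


Let p(x) = x^3 + x^2 - 8x - 12. By the rational root theorem (leading coefficient 1), any rational root is an integer divisor of 12: try ±1, ±2, ... in turn.
Test x = 1: value = -18 ≠ 0.
Test x = -1: value = -4 ≠ 0.
Test x = 2: value = -16 ≠ 0.
Test x = -2: value = 0 ✓, so (x + 2) is a factor.
Synthetic division by (x + 2): bring down 1; 1(-2) + 1 = -1; (-1)(-2) - 8 = -6; (-6)(-2) - 12 = 0 → quotient x^2 - x - 6, remainder 0.
Solve the quadratic x^2 - x - 6 = 0: discriminant = (-1)^2 - 4(1)(-6) = 1 + 24 = 25.
sqrt(25) = 5, so x = (1 ± 5)/2: x = 3 or x = -2.
Collecting all roots found:

x = -2 (multiplicity 2), x = 3


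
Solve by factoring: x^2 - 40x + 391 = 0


We need two numbers that multiply to 391 and add to -40.
Those numbers are -23 and -17 (since (-23) * (-17) = 391 and (-23) + (-17) = -40).
So x^2 - 40x + 391 = (x - 23)(x - 17) = 0
Setting each factor to zero: x = 23 or x = 17

x = 17, x = 23


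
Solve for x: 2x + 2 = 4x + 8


Starting with: 2x + 2 = 4x + 8
Move all x terms to left: (2 - 4)x = 8 - 2
Simplify: -2x = 6
Divide both sides by -2: x = -3

x = -3


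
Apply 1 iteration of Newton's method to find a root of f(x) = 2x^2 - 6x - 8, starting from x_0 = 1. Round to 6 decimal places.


Newton's method: x_(n+1) = x_n - f(x_n)/f'(x_n)
f(x) = 2x^2 - 6x - 8
f'(x) = 4x - 6

Iteration 1:
  f(1.000000) = -12.000000
  f'(1.000000) = -2.000000
  x_1 = 1.000000 - (-12.000000)/(-2.000000) = -5.000000

x_1 = -5.000000


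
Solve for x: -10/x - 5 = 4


Subtract -5 from both sides: -10/x = 9
Multiply both sides by x: -10 = 9 * x
Divide by 9: x = -10/9

x = -10/9


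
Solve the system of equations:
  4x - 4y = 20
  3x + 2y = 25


Using Cramer's rule:
Determinant D = (4)(2) - (3)(-4) = 8 + 12 = 20
Dx = (20)(2) - (25)(-4) = 40 + 100 = 140
Dy = (4)(25) - (3)(20) = 100 - 60 = 40
x = Dx/D = 140/20 = 7
y = Dy/D = 40/20 = 2

x = 7, y = 2


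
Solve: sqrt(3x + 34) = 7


Square both sides: 3x + 34 = 7^2 = 49
3x = 49 - 34 = 15
x = 5
Check: sqrt(3*5 + 34) = sqrt(49) = 7 ✓

x = 5


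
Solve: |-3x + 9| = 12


An absolute value equation |expr| = 12 gives two cases:
Case 1: -3x + 9 = 12
  -3x = 3, so x = -1
Case 2: -3x + 9 = -12
  -3x = -21, so x = 7

x = -1, x = 7


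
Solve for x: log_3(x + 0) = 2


Convert to exponential form: x + 0 = 3^2 = 9
x = 9 - 0 = 9
Check: log_3(9 + 0) = log_3(9) = log_3(9) = 2 ✓

x = 9


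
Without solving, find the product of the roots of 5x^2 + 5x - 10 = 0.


By Vieta's formulas for ax^2 + bx + c = 0:
  Sum of roots = -b/a
  Product of roots = c/a

Here a = 5, b = 5, c = -10
Sum = -(5)/5 = -1
Product = -10/5 = -2

Product = -2


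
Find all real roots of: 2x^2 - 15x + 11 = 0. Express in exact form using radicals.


Using the quadratic formula: x = (-b ± sqrt(b^2 - 4ac)) / (2a)
Here a = 2, b = -15, c = 11
Discriminant = b^2 - 4ac = (-15)^2 - 4(2)(11) = 225 - 88 = 137
Since discriminant = 137 > 0, there are two real roots.
x = (15 ± sqrt(137)) / 4
Numerically: x ≈ 6.6762 or x ≈ 0.8238

x = (15 + sqrt(137)) / 4 or x = (15 - sqrt(137)) / 4


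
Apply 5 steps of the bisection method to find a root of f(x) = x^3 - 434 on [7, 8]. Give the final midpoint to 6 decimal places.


f(x) = x^3 - 434
f(7) = -91 < 0
f(8) = 78 > 0

Step 1: midpoint = (7.000000 + 8.000000)/2 = 7.500000
  f(7.500000) = -12.125000
  f(mid) < 0, so root is in [7.500000, 8.000000]

Step 2: midpoint = (7.500000 + 8.000000)/2 = 7.750000
  f(7.750000) = 31.484375
  f(mid) > 0, so root is in [7.500000, 7.750000]

Step 3: midpoint = (7.500000 + 7.750000)/2 = 7.625000
  f(7.625000) = 9.322266
  f(mid) > 0, so root is in [7.500000, 7.625000]

Step 4: midpoint = (7.500000 + 7.625000)/2 = 7.562500
  f(7.562500) = -1.489990
  f(mid) < 0, so root is in [7.562500, 7.625000]

Step 5: midpoint = (7.562500 + 7.625000)/2 = 7.593750
  f(7.593750) = 3.893890
  f(mid) > 0, so root is in [7.562500, 7.593750]

midpoint = 7.593750


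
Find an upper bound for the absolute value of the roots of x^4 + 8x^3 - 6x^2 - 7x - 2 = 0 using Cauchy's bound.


Cauchy's bound: all roots r satisfy |r| <= 1 + max(|a_i/a_n|) for i = 0,...,n-1
where a_n is the leading coefficient.

Coefficients: [1, 8, -6, -7, -2]
Leading coefficient a_n = 1
Ratios |a_i/a_n|: 8, 6, 7, 2
Maximum ratio: 8
Cauchy's bound: |r| <= 1 + 8 = 9

Upper bound = 9


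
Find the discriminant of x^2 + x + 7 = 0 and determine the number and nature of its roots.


For ax^2 + bx + c = 0, discriminant D = b^2 - 4ac
Here a = 1, b = 1, c = 7
D = (1)^2 - 4(1)(7) = 1 - 28 = -27

D = -27 < 0
The equation has no real roots (2 complex conjugate roots).

Discriminant = -27, no real roots (2 complex conjugate roots)


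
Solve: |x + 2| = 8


An absolute value equation |expr| = 8 gives two cases:
Case 1: x + 2 = 8
  x = 6, so x = 6
Case 2: x + 2 = -8
  x = -10, so x = -10

x = -10, x = 6


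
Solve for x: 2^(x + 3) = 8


Express both sides with the same base.
8 = 2^3
Since the bases match, equate exponents: x + 3 = 3
So x = 3 - (3) = 0

x = 0


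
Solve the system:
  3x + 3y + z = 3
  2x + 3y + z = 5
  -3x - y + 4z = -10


Using Cramer's rule. Expand each determinant along the first row.
D  = 3*[3*4 - 1*(-1)] - 3*[2*4 - 1*(-3)] + 1*[2*(-1) - 3*(-3)]
  = 3*(13) - 3*(11) + 1*(7) = 13
Dx = 3*[3*4 - 1*(-1)] - 3*[5*4 - 1*(-10)] + 1*[5*(-1) - 3*(-10)]
  = 3*(13) - 3*(30) + 1*(25) = -26
Dy = 3*[5*4 - 1*(-10)] - 3*[2*4 - 1*(-3)] + 1*[2*(-10) - 5*(-3)]
  = 3*(30) - 3*(11) + 1*(-5) = 52
Dz = 3*[3*(-10) - 5*(-1)] - 3*[2*(-10) - 5*(-3)] + 3*[2*(-1) - 3*(-3)]
  = 3*(-25) - 3*(-5) + 3*(7) = -39
x = Dx/D = -26/13 = -2, y = Dy/D = 52/13 = 4, z = Dz/D = -39/13 = -3
Check eq1: (3)(-2) + (3)(4) + (1)(-3) = 3 = 3 ✓
Check eq2: (2)(-2) + (3)(4) + (1)(-3) = 5 = 5 ✓
Check eq3: (-3)(-2) + (-1)(4) + (4)(-3) = -10 = -10 ✓

x = -2, y = 4, z = -3


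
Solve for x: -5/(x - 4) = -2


Multiply both sides by (x - 4): -5 = -2(x - 4)
Distribute: -5 = -2x + 8
-2x = -5 - 8 = -13
x = 13/2

x = 13/2


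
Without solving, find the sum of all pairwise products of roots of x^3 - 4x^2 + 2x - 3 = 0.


By Vieta's formulas for x^3 + bx^2 + cx + d = 0:
  r1 + r2 + r3 = -b/a = 4
  r1*r2 + r1*r3 + r2*r3 = c/a = 2
  r1*r2*r3 = -d/a = 3


Sum of pairwise products = 2


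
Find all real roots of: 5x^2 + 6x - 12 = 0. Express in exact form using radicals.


Using the quadratic formula: x = (-b ± sqrt(b^2 - 4ac)) / (2a)
Here a = 5, b = 6, c = -12
Discriminant = b^2 - 4ac = 6^2 - 4(5)(-12) = 36 + 240 = 276
Since discriminant = 276 > 0, there are two real roots.
x = (-6 ± 2*sqrt(69)) / 10
Simplifying: x = (-3 ± sqrt(69)) / 5
Numerically: x ≈ 1.0613 or x ≈ -2.2613

x = (-3 + sqrt(69)) / 5 or x = (-3 - sqrt(69)) / 5


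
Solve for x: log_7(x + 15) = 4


Convert to exponential form: x + 15 = 7^4 = 2401
x = 2401 - 15 = 2386
Check: log_7(2386 + 15) = log_7(2401) = log_7(2401) = 4 ✓

x = 2386


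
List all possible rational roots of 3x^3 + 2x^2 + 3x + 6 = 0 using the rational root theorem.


Rational root theorem: possible roots are ±p/q where:
  p divides the constant term (6): p ∈ {1, 2, 3, 6}
  q divides the leading coefficient (3): q ∈ {1, 3}

All possible rational roots: -6, -3, -2, -1, -2/3, -1/3, 1/3, 2/3, 1, 2, 3, 6

-6, -3, -2, -1, -2/3, -1/3, 1/3, 2/3, 1, 2, 3, 6


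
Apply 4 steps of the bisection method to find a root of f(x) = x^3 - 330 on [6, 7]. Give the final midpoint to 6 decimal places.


f(x) = x^3 - 330
f(6) = -114 < 0
f(7) = 13 > 0

Step 1: midpoint = (6.000000 + 7.000000)/2 = 6.500000
  f(6.500000) = -55.375000
  f(mid) < 0, so root is in [6.500000, 7.000000]

Step 2: midpoint = (6.500000 + 7.000000)/2 = 6.750000
  f(6.750000) = -22.453125
  f(mid) < 0, so root is in [6.750000, 7.000000]

Step 3: midpoint = (6.750000 + 7.000000)/2 = 6.875000
  f(6.875000) = -5.048828
  f(mid) < 0, so root is in [6.875000, 7.000000]

Step 4: midpoint = (6.875000 + 7.000000)/2 = 6.937500
  f(6.937500) = 3.894287
  f(mid) > 0, so root is in [6.875000, 6.937500]

midpoint = 6.937500


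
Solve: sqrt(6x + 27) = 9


Square both sides: 6x + 27 = 9^2 = 81
6x = 81 - 27 = 54
x = 9
Check: sqrt(6*9 + 27) = sqrt(81) = 9 ✓

x = 9


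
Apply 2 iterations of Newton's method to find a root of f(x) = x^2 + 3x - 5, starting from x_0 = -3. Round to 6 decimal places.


Newton's method: x_(n+1) = x_n - f(x_n)/f'(x_n)
f(x) = x^2 + 3x - 5
f'(x) = 2x + 3

Iteration 1:
  f(-3.000000) = -5.000000
  f'(-3.000000) = -3.000000
  x_1 = -3.000000 - (-5.000000)/(-3.000000) = -4.666667

Iteration 2:
  f(-4.666667) = 2.777778
  f'(-4.666667) = -6.333333
  x_2 = -4.666667 - (2.777778)/(-6.333333) = -4.228070

x_2 = -4.228070


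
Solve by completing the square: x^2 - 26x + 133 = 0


Start: x^2 - 26x + 133 = 0
Move constant: x^2 - 26x = -133
Half of -26 is -13, squared is 169
Add 169 to both sides: x^2 - 26x + 169 = 36
(x - 13)^2 = 36
x - 13 = ±6
x = 13 + 6 = 19 or x = 13 - 6 = 7

x = 7, x = 19


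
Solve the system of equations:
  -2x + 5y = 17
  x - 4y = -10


Using Cramer's rule:
Determinant D = (-2)(-4) - (1)(5) = 8 - 5 = 3
Dx = (17)(-4) - (-10)(5) = -68 + 50 = -18
Dy = (-2)(-10) - (1)(17) = 20 - 17 = 3
x = Dx/D = -18/3 = -6
y = Dy/D = 3/3 = 1

x = -6, y = 1


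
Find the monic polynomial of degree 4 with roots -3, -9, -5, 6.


A monic polynomial with roots -3, -9, -5, 6 is:
p(x) = (x + 3)(x + 9)(x + 5)(x - 6)
After multiplying by (x + 3): x + 3
After multiplying by (x + 9): x^2 + 12x + 27
After multiplying by (x + 5): x^3 + 17x^2 + 87x + 135
After multiplying by (x - 6): x^4 + 11x^3 - 15x^2 - 387x - 810

x^4 + 11x^3 - 15x^2 - 387x - 810


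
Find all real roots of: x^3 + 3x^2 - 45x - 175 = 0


Let p(x) = x^3 + 3x^2 - 45x - 175. By the rational root theorem (leading coefficient 1), any rational root is an integer divisor of 175: try ±1, ±2, ... in turn.
Test x = 1: value = -216 ≠ 0.
Test x = -1: value = -128 ≠ 0.
Test x = 5: value = -200 ≠ 0.
Test x = -5: value = 0 ✓, so (x + 5) is a factor.
Synthetic division by (x + 5): bring down 1; 1(-5) + 3 = -2; (-2)(-5) - 45 = -35; (-35)(-5) - 175 = 0 → quotient x^2 - 2x - 35, remainder 0.
Solve the quadratic x^2 - 2x - 35 = 0: discriminant = (-2)^2 - 4(1)(-35) = 4 + 140 = 144.
sqrt(144) = 12, so x = (2 ± 12)/2: x = 7 or x = -5.

x = -5 (multiplicity 2), x = 7


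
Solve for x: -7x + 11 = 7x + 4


Starting with: -7x + 11 = 7x + 4
Move all x terms to left: (-7 - 7)x = 4 - 11
Simplify: -14x = -7
Divide both sides by -14: x = 1/2

x = 1/2


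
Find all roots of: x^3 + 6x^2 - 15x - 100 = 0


Let p(x) = x^3 + 6x^2 - 15x - 100. By the rational root theorem (leading coefficient 1), any rational root is an integer divisor of 100: try ±1, ±2, ... in turn.
Test x = 1: value = -108 ≠ 0.
Test x = -1: value = -80 ≠ 0.
Test x = 2: value = -98 ≠ 0.
Test x = -2: value = -54 ≠ 0.
Test x = 4: value = 0 ✓, so (x - 4) is a factor.
Synthetic division by (x - 4): bring down 1; 1(4) + 6 = 10; 10(4) - 15 = 25; 25(4) - 100 = 0 → quotient x^2 + 10x + 25, remainder 0.
Solve the quadratic x^2 + 10x + 25 = 0: discriminant = 10^2 - 4(1)(25) = 100 - 100 = 0.
Discriminant = 0, so a double root: x = -10/2 = -5.
Collecting all roots found:

x = -5 (multiplicity 2), x = 4


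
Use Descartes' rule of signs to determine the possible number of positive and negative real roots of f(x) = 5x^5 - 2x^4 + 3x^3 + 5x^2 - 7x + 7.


Descartes' rule of signs:

For positive roots, count sign changes in f(x) = 5x^5 - 2x^4 + 3x^3 + 5x^2 - 7x + 7:
Signs of coefficients: +, -, +, +, -, +
Number of sign changes: 4
Possible positive real roots: 4, 2, 0

For negative roots, examine f(-x) = -5x^5 - 2x^4 - 3x^3 + 5x^2 + 7x + 7:
Signs of coefficients: -, -, -, +, +, +
Number of sign changes: 1
Possible negative real roots: 1

Positive roots: 4 or 2 or 0; Negative roots: 1


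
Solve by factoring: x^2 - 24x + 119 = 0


We need two numbers that multiply to 119 and add to -24.
Those numbers are -17 and -7 (since (-17) * (-7) = 119 and (-17) + (-7) = -24).
So x^2 - 24x + 119 = (x - 17)(x - 7) = 0
Setting each factor to zero: x = 17 or x = 7

x = 7, x = 17


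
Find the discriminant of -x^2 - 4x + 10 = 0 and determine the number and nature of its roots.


For ax^2 + bx + c = 0, discriminant D = b^2 - 4ac
Here a = -1, b = -4, c = 10
D = (-4)^2 - 4(-1)(10) = 16 + 40 = 56

D = 56 > 0 but not a perfect square
The equation has 2 distinct real irrational roots.

Discriminant = 56, 2 distinct real irrational roots


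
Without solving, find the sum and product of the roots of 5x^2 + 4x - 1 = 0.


By Vieta's formulas for ax^2 + bx + c = 0:
  Sum of roots = -b/a
  Product of roots = c/a

Here a = 5, b = 4, c = -1
Sum = -(4)/5 = -4/5
Product = -1/5 = -1/5

Sum = -4/5, Product = -1/5


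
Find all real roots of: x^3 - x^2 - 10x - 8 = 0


Let p(x) = x^3 - x^2 - 10x - 8. By the rational root theorem (leading coefficient 1), any rational root is an integer divisor of 8: try ±1, ±2, ... in turn.
Test x = 1: value = -18 ≠ 0.
Test x = -1: value = 0 ✓, so (x + 1) is a factor.
Synthetic division by (x + 1): bring down 1; 1(-1) - 1 = -2; (-2)(-1) - 10 = -8; (-8)(-1) - 8 = 0 → quotient x^2 - 2x - 8, remainder 0.
Solve the quadratic x^2 - 2x - 8 = 0: discriminant = (-2)^2 - 4(1)(-8) = 4 + 32 = 36.
sqrt(36) = 6, so x = (2 ± 6)/2: x = 4 or x = -2.

x = -2, x = -1, x = 4


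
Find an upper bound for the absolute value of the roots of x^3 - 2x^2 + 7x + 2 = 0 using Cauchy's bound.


Cauchy's bound: all roots r satisfy |r| <= 1 + max(|a_i/a_n|) for i = 0,...,n-1
where a_n is the leading coefficient.

Coefficients: [1, -2, 7, 2]
Leading coefficient a_n = 1
Ratios |a_i/a_n|: 2, 7, 2
Maximum ratio: 7
Cauchy's bound: |r| <= 1 + 7 = 8

Upper bound = 8


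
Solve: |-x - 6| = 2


An absolute value equation |expr| = 2 gives two cases:
Case 1: -x - 6 = 2
  -x = 8, so x = -8
Case 2: -x - 6 = -2
  -x = 4, so x = -4

x = -8, x = -4
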